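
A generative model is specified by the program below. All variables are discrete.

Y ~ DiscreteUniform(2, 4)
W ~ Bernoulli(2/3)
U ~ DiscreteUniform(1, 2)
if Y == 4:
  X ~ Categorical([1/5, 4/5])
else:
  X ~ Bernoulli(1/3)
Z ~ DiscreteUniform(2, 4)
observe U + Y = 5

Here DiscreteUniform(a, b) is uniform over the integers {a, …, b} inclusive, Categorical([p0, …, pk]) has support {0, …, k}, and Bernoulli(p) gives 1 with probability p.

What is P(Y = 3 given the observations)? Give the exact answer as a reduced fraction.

Enumerate traces; 24 have nonzero weight after conditioning:
  (Y=3, W=0, U=2, X=0, Z=2) weight 1/81
  (Y=3, W=0, U=2, X=0, Z=3) weight 1/81
  (Y=3, W=0, U=2, X=0, Z=4) weight 1/81
  (Y=3, W=0, U=2, X=1, Z=2) weight 1/162
  (Y=3, W=0, U=2, X=1, Z=3) weight 1/162
  (Y=3, W=0, U=2, X=1, Z=4) weight 1/162
  (Y=3, W=1, U=2, X=0, Z=2) weight 2/81
  (Y=3, W=1, U=2, X=0, Z=3) weight 2/81
  (Y=4, W=0, U=1, X=0, Z=2) weight 1/270
  … 15 more
Group by Y:
  weight(Y=3) = 1/6
  weight(Y=4) = 1/6
Total weight = 1/6 + 1/6 = 1/3
P(Y=3 | obs) = 1/6 / 1/3 = 1/2
P(Y=4 | obs) = 1/6 / 1/3 = 1/2

P(Y = 3 | obs) = 1/2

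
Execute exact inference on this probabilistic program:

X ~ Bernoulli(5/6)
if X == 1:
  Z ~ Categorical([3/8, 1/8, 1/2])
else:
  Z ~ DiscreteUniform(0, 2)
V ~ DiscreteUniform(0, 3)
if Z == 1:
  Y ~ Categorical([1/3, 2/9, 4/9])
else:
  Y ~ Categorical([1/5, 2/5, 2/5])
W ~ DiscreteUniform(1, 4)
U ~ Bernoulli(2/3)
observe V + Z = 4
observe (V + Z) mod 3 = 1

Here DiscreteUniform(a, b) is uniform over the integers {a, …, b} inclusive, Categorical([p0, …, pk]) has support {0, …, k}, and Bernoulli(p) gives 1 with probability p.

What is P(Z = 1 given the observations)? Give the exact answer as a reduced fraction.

P(Z = 1 | obs) = 23/91

Enumerate traces; 96 have nonzero weight after conditioning:
  (X=0, Z=1, V=3, Y=0, W=1, U=0) weight 1/2592
  (X=0, Z=1, V=3, Y=0, W=1, U=1) weight 1/1296
  (X=0, Z=1, V=3, Y=0, W=2, U=0) weight 1/2592
  (X=0, Z=1, V=3, Y=0, W=2, U=1) weight 1/1296
  (X=0, Z=1, V=3, Y=0, W=3, U=0) weight 1/2592
  (X=0, Z=1, V=3, Y=0, W=3, U=1) weight 1/1296
  (X=0, Z=1, V=3, Y=0, W=4, U=0) weight 1/2592
  (X=0, Z=1, V=3, Y=0, W=4, U=1) weight 1/1296
  (X=0, Z=2, V=2, Y=0, W=1, U=0) weight 1/4320
  … 87 more
Group by Z:
  weight(Z=1) = 23/576
  weight(Z=2) = 17/144
Total weight = 23/576 + 17/144 = 91/576
P(Z=1 | obs) = 23/576 / 91/576 = 23/91
P(Z=2 | obs) = 17/144 / 91/576 = 68/91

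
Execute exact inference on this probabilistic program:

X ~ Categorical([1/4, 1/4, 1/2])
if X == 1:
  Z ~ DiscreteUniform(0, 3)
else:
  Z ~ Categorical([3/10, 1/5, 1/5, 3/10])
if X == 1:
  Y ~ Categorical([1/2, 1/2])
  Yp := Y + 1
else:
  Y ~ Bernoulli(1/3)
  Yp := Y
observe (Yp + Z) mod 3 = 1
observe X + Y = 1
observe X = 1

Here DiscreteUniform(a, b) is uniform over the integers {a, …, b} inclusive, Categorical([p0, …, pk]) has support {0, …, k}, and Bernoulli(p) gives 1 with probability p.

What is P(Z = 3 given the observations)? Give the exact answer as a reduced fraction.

Enumerate traces; 2 have nonzero weight after conditioning:
  (X=1, Z=0, Y=0) weight 1/32
  (X=1, Z=3, Y=0) weight 1/32
Group by Z:
  weight(Z=0) = 1/32
  weight(Z=3) = 1/32
Total weight = 1/32 + 1/32 = 1/16
P(Z=0 | obs) = 1/32 / 1/16 = 1/2
P(Z=3 | obs) = 1/32 / 1/16 = 1/2

P(Z = 3 | obs) = 1/2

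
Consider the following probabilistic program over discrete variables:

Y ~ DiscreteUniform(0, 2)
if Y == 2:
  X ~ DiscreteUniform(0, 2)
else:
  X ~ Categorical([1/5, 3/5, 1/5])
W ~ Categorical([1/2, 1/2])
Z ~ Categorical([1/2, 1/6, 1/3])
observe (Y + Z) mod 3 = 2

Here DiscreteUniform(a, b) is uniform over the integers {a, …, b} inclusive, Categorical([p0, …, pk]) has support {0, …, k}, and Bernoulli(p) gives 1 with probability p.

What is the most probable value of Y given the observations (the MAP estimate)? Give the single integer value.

argmax_v P(Y = v | obs) = 2

Enumerate traces; 18 have nonzero weight after conditioning:
  (Y=0, X=0, W=0, Z=2) weight 1/90
  (Y=0, X=0, W=1, Z=2) weight 1/90
  (Y=0, X=1, W=0, Z=2) weight 1/30
  (Y=0, X=1, W=1, Z=2) weight 1/30
  (Y=0, X=2, W=0, Z=2) weight 1/90
  (Y=0, X=2, W=1, Z=2) weight 1/90
  (Y=1, X=0, W=0, Z=1) weight 1/180
  (Y=1, X=0, W=1, Z=1) weight 1/180
  (Y=2, X=0, W=0, Z=0) weight 1/36
  … 9 more
Group by Y:
  weight(Y=0) = 1/9
  weight(Y=1) = 1/18
  weight(Y=2) = 1/6
Total weight = 1/9 + 1/18 + 1/6 = 1/3
P(Y=0 | obs) = 1/9 / 1/3 = 1/3
P(Y=1 | obs) = 1/18 / 1/3 = 1/6
P(Y=2 | obs) = 1/6 / 1/3 = 1/2
argmax = 2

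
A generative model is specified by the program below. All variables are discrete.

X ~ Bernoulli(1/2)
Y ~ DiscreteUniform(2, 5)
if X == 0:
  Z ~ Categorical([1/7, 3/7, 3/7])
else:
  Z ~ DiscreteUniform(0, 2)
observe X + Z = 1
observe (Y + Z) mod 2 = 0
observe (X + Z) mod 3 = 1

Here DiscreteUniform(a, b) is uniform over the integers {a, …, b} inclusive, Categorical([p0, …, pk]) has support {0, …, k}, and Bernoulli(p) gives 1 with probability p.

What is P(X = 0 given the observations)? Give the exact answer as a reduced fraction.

Enumerate traces; 4 have nonzero weight after conditioning:
  (X=0, Y=3, Z=1) weight 3/56
  (X=0, Y=5, Z=1) weight 3/56
  (X=1, Y=2, Z=0) weight 1/24
  (X=1, Y=4, Z=0) weight 1/24
Group by X:
  weight(X=0) = 3/28
  weight(X=1) = 1/12
Total weight = 3/28 + 1/12 = 4/21
P(X=0 | obs) = 3/28 / 4/21 = 9/16
P(X=1 | obs) = 1/12 / 4/21 = 7/16

P(X = 0 | obs) = 9/16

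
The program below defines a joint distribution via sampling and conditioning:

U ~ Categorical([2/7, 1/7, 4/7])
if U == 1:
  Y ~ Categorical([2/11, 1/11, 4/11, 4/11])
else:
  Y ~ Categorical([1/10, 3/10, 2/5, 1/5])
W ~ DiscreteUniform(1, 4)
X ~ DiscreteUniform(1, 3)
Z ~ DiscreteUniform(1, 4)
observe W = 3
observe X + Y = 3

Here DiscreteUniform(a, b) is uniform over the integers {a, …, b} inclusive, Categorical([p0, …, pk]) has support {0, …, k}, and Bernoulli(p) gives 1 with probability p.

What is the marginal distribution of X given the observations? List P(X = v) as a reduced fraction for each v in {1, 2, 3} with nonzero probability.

Enumerate traces; 36 have nonzero weight after conditioning:
  (U=0, Y=0, W=3, X=3, Z=1) weight 1/1680
  (U=0, Y=0, W=3, X=3, Z=2) weight 1/1680
  (U=0, Y=0, W=3, X=3, Z=3) weight 1/1680
  (U=0, Y=0, W=3, X=3, Z=4) weight 1/1680
  (U=0, Y=1, W=3, X=2, Z=1) weight 1/560
  (U=0, Y=1, W=3, X=2, Z=2) weight 1/560
  (U=0, Y=1, W=3, X=2, Z=3) weight 1/560
  (U=0, Y=1, W=3, X=2, Z=4) weight 1/560
  (U=0, Y=2, W=3, X=1, Z=1) weight 1/420
  … 27 more
Group by X:
  weight(X=1) = 38/1155
  weight(X=2) = 26/1155
  weight(X=3) = 43/4620
Total weight = 38/1155 + 26/1155 + 43/4620 = 299/4620
P(X=1 | obs) = 38/1155 / 299/4620 = 152/299
P(X=2 | obs) = 26/1155 / 299/4620 = 8/23
P(X=3 | obs) = 43/4620 / 299/4620 = 43/299

P(X=1) = 152/299, P(X=2) = 8/23, P(X=3) = 43/299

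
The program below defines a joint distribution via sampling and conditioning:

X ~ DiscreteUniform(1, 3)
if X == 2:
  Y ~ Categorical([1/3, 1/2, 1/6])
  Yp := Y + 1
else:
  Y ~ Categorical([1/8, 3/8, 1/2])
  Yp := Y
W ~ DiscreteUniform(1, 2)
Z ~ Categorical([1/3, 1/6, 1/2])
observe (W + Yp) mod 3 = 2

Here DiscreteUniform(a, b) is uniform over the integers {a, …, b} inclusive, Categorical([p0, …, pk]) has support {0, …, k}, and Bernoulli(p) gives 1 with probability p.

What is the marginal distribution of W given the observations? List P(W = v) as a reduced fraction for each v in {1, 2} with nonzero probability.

P(W=1) = 13/18, P(W=2) = 5/18

Enumerate traces; 18 have nonzero weight after conditioning:
  (X=1, Y=0, W=2, Z=0) weight 1/144
  (X=1, Y=0, W=2, Z=1) weight 1/288
  (X=1, Y=0, W=2, Z=2) weight 1/96
  (X=1, Y=1, W=1, Z=0) weight 1/48
  (X=1, Y=1, W=1, Z=1) weight 1/96
  (X=1, Y=1, W=1, Z=2) weight 1/32
  (X=2, Y=0, W=1, Z=0) weight 1/54
  (X=2, Y=0, W=1, Z=1) weight 1/108
  … 10 more
Group by W:
  weight(W=1) = 13/72
  weight(W=2) = 5/72
Total weight = 13/72 + 5/72 = 1/4
P(W=1 | obs) = 13/72 / 1/4 = 13/18
P(W=2 | obs) = 5/72 / 1/4 = 5/18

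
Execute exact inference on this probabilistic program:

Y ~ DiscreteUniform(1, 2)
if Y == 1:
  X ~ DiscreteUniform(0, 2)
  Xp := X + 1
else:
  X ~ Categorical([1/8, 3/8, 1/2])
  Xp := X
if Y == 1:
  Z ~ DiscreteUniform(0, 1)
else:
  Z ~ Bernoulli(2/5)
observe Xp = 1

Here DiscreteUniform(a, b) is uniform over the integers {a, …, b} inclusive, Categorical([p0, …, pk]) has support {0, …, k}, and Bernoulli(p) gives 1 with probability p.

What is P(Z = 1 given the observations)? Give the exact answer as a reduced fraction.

P(Z = 1 | obs) = 38/85

Enumerate traces; 4 have nonzero weight after conditioning:
  (Y=1, X=0, Z=0) weight 1/12
  (Y=1, X=0, Z=1) weight 1/12
  (Y=2, X=1, Z=0) weight 9/80
  (Y=2, X=1, Z=1) weight 3/40
Group by Z:
  weight(Z=0) = 47/240
  weight(Z=1) = 19/120
Total weight = 47/240 + 19/120 = 17/48
P(Z=0 | obs) = 47/240 / 17/48 = 47/85
P(Z=1 | obs) = 19/120 / 17/48 = 38/85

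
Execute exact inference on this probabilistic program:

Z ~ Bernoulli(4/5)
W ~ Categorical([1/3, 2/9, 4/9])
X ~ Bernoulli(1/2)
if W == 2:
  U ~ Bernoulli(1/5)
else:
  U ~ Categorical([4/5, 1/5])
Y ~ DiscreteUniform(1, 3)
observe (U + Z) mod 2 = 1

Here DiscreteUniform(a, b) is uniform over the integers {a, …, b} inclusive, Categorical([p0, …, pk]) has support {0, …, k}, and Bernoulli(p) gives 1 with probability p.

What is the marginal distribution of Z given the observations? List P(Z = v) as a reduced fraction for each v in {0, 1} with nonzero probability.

Enumerate traces; 36 have nonzero weight after conditioning:
  (Z=0, W=0, X=0, U=1, Y=1) weight 1/450
  (Z=0, W=0, X=0, U=1, Y=2) weight 1/450
  (Z=0, W=0, X=0, U=1, Y=3) weight 1/450
  (Z=0, W=0, X=1, U=1, Y=1) weight 1/450
  (Z=0, W=0, X=1, U=1, Y=2) weight 1/450
  (Z=0, W=0, X=1, U=1, Y=3) weight 1/450
  (Z=0, W=1, X=0, U=1, Y=1) weight 1/675
  (Z=0, W=1, X=0, U=1, Y=2) weight 1/675
  (Z=1, W=0, X=0, U=0, Y=1) weight 8/225
  … 27 more
Group by Z:
  weight(Z=0) = 1/25
  weight(Z=1) = 16/25
Total weight = 1/25 + 16/25 = 17/25
P(Z=0 | obs) = 1/25 / 17/25 = 1/17
P(Z=1 | obs) = 16/25 / 17/25 = 16/17

P(Z=0) = 1/17, P(Z=1) = 16/17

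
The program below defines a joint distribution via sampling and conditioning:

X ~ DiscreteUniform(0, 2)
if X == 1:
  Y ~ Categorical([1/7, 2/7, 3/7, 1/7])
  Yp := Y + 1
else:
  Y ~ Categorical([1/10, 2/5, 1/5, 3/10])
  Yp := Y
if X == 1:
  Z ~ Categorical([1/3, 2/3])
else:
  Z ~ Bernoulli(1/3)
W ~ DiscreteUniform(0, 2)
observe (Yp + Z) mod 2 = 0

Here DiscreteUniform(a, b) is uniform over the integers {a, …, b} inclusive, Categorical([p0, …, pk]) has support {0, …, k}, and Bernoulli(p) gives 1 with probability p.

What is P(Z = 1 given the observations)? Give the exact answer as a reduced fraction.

P(Z = 1 | obs) = 89/146

Enumerate traces; 36 have nonzero weight after conditioning:
  (X=0, Y=0, Z=0, W=0) weight 1/135
  (X=0, Y=0, Z=0, W=1) weight 1/135
  (X=0, Y=0, Z=0, W=2) weight 1/135
  (X=0, Y=1, Z=1, W=0) weight 2/135
  (X=0, Y=1, Z=1, W=1) weight 2/135
  (X=0, Y=1, Z=1, W=2) weight 2/135
  (X=0, Y=2, Z=0, W=0) weight 2/135
  (X=0, Y=2, Z=0, W=1) weight 2/135
  … 28 more
Group by Z:
  weight(Z=0) = 19/105
  weight(Z=1) = 89/315
Total weight = 19/105 + 89/315 = 146/315
P(Z=0 | obs) = 19/105 / 146/315 = 57/146
P(Z=1 | obs) = 89/315 / 146/315 = 89/146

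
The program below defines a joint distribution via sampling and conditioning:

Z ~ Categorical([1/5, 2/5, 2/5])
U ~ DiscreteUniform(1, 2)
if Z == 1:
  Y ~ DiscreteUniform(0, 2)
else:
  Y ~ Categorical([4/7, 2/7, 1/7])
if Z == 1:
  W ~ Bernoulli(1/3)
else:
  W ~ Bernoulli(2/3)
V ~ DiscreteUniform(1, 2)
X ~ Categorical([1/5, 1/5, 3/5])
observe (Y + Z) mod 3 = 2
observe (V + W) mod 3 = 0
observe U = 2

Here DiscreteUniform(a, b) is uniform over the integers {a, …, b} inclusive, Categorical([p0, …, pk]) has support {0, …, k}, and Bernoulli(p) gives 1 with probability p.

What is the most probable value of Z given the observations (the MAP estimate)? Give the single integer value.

argmax_v P(Z = v | obs) = 2

Enumerate traces; 9 have nonzero weight after conditioning:
  (Z=0, U=2, Y=2, W=1, V=2, X=0) weight 1/1050
  (Z=0, U=2, Y=2, W=1, V=2, X=1) weight 1/1050
  (Z=0, U=2, Y=2, W=1, V=2, X=2) weight 1/350
  (Z=1, U=2, Y=1, W=1, V=2, X=0) weight 1/450
  (Z=1, U=2, Y=1, W=1, V=2, X=1) weight 1/450
  (Z=1, U=2, Y=1, W=1, V=2, X=2) weight 1/150
  (Z=2, U=2, Y=0, W=1, V=2, X=0) weight 4/525
  (Z=2, U=2, Y=0, W=1, V=2, X=1) weight 4/525
  … 1 more
Group by Z:
  weight(Z=0) = 1/210
  weight(Z=1) = 1/90
  weight(Z=2) = 4/105
Total weight = 1/210 + 1/90 + 4/105 = 17/315
P(Z=0 | obs) = 1/210 / 17/315 = 3/34
P(Z=1 | obs) = 1/90 / 17/315 = 7/34
P(Z=2 | obs) = 4/105 / 17/315 = 12/17
argmax = 2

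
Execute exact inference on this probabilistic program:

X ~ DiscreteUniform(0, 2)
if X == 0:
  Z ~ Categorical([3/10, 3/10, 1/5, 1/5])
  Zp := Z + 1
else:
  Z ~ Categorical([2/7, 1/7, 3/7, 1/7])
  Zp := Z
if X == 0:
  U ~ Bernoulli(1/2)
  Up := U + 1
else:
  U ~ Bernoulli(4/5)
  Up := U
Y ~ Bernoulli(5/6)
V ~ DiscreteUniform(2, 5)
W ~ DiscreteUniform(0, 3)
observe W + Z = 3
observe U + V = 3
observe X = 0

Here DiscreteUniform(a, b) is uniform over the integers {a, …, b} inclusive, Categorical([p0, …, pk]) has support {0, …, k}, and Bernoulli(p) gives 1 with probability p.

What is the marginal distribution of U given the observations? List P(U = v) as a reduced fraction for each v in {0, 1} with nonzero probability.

Enumerate traces; 16 have nonzero weight after conditioning:
  (X=0, Z=0, U=0, Y=0, V=3, W=3) weight 1/1920
  (X=0, Z=0, U=0, Y=1, V=3, W=3) weight 1/384
  (X=0, Z=0, U=1, Y=0, V=2, W=3) weight 1/1920
  (X=0, Z=0, U=1, Y=1, V=2, W=3) weight 1/384
  (X=0, Z=1, U=0, Y=0, V=3, W=2) weight 1/1920
  (X=0, Z=1, U=0, Y=1, V=3, W=2) weight 1/384
  (X=0, Z=1, U=1, Y=0, V=2, W=2) weight 1/1920
  (X=0, Z=1, U=1, Y=1, V=2, W=2) weight 1/384
  … 8 more
Group by U:
  weight(U=0) = 1/96
  weight(U=1) = 1/96
Total weight = 1/96 + 1/96 = 1/48
P(U=0 | obs) = 1/96 / 1/48 = 1/2
P(U=1 | obs) = 1/96 / 1/48 = 1/2

P(U=0) = 1/2, P(U=1) = 1/2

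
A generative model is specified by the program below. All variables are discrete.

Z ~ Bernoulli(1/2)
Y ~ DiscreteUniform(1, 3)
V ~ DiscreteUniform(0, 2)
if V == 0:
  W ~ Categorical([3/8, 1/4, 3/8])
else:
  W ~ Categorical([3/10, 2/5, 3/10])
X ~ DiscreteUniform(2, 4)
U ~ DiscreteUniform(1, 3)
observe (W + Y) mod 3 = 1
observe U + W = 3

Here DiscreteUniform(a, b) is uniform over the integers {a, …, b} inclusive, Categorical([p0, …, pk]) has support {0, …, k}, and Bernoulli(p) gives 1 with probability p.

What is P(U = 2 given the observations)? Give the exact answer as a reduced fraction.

Enumerate traces; 54 have nonzero weight after conditioning:
  (Z=0, Y=1, V=0, W=0, X=2, U=3) weight 1/432
  (Z=0, Y=1, V=0, W=0, X=3, U=3) weight 1/432
  (Z=0, Y=1, V=0, W=0, X=4, U=3) weight 1/432
  (Z=0, Y=1, V=1, W=0, X=2, U=3) weight 1/540
  (Z=0, Y=1, V=1, W=0, X=3, U=3) weight 1/540
  (Z=0, Y=1, V=1, W=0, X=4, U=3) weight 1/540
  (Z=0, Y=1, V=2, W=0, X=2, U=3) weight 1/540
  (Z=0, Y=1, V=2, W=0, X=3, U=3) weight 1/540
  (Z=0, Y=2, V=0, W=2, X=2, U=1) weight 1/432
  (Z=0, Y=3, V=0, W=1, X=2, U=2) weight 1/648
  … 44 more
Group by U:
  weight(U=1) = 13/360
  weight(U=2) = 7/180
  weight(U=3) = 13/360
Total weight = 13/360 + 7/180 + 13/360 = 1/9
P(U=1 | obs) = 13/360 / 1/9 = 13/40
P(U=2 | obs) = 7/180 / 1/9 = 7/20
P(U=3 | obs) = 13/360 / 1/9 = 13/40

P(U = 2 | obs) = 7/20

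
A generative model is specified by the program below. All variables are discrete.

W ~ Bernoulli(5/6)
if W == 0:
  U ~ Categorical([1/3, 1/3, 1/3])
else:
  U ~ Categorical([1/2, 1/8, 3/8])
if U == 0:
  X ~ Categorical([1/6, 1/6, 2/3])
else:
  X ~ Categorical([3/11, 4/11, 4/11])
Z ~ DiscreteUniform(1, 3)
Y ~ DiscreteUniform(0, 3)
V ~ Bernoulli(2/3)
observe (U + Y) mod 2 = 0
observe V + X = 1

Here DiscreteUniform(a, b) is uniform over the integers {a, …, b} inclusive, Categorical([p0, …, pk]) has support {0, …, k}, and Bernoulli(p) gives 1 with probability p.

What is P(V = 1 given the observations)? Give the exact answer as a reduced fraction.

Enumerate traces; 72 have nonzero weight after conditioning:
  (W=0, U=0, X=0, Z=1, Y=0, V=1) weight 1/1944
  (W=0, U=0, X=0, Z=1, Y=2, V=1) weight 1/1944
  (W=0, U=0, X=0, Z=2, Y=0, V=1) weight 1/1944
  (W=0, U=0, X=0, Z=2, Y=2, V=1) weight 1/1944
  (W=0, U=0, X=0, Z=3, Y=0, V=1) weight 1/1944
  (W=0, U=0, X=0, Z=3, Y=2, V=1) weight 1/1944
  (W=0, U=0, X=1, Z=1, Y=0, V=0) weight 1/3888
  (W=0, U=0, X=1, Z=1, Y=2, V=0) weight 1/3888
  … 64 more
Group by V:
  weight(V=0) = 643/14256
  weight(V=1) = 529/7128
Total weight = 643/14256 + 529/7128 = 21/176
P(V=0 | obs) = 643/14256 / 21/176 = 643/1701
P(V=1 | obs) = 529/7128 / 21/176 = 1058/1701

P(V = 1 | obs) = 1058/1701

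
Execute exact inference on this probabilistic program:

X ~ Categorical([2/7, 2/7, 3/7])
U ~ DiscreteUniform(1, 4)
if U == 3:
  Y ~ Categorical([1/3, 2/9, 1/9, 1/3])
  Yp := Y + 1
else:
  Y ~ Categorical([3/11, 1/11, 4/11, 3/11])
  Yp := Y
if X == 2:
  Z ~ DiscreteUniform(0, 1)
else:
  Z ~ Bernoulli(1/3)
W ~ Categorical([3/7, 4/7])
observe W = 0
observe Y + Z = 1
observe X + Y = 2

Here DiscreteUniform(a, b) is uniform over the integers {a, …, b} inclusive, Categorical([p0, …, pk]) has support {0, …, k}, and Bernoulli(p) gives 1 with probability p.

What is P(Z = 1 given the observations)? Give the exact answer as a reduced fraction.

P(Z = 1 | obs) = 513/709

Enumerate traces; 8 have nonzero weight after conditioning:
  (X=1, U=1, Y=1, Z=0, W=0) weight 1/539
  (X=1, U=2, Y=1, Z=0, W=0) weight 1/539
  (X=1, U=3, Y=1, Z=0, W=0) weight 2/441
  (X=1, U=4, Y=1, Z=0, W=0) weight 1/539
  (X=2, U=1, Y=0, Z=1, W=0) weight 27/4312
  (X=2, U=2, Y=0, Z=1, W=0) weight 27/4312
  (X=2, U=3, Y=0, Z=1, W=0) weight 3/392
  (X=2, U=4, Y=0, Z=1, W=0) weight 27/4312
Group by Z:
  weight(Z=0) = 1/99
  weight(Z=1) = 57/2156
Total weight = 1/99 + 57/2156 = 709/19404
P(Z=0 | obs) = 1/99 / 709/19404 = 196/709
P(Z=1 | obs) = 57/2156 / 709/19404 = 513/709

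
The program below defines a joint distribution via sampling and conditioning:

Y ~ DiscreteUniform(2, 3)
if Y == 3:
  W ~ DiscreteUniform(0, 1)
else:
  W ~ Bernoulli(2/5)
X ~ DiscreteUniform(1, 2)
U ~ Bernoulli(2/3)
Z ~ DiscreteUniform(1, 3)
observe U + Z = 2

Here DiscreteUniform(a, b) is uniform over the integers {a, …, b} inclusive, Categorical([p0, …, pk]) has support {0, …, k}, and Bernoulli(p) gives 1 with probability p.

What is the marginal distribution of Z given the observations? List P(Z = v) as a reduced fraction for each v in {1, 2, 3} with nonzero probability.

Enumerate traces; 16 have nonzero weight after conditioning:
  (Y=2, W=0, X=1, U=0, Z=2) weight 1/60
  (Y=2, W=0, X=1, U=1, Z=1) weight 1/30
  (Y=2, W=0, X=2, U=0, Z=2) weight 1/60
  (Y=2, W=0, X=2, U=1, Z=1) weight 1/30
  (Y=2, W=1, X=1, U=0, Z=2) weight 1/90
  (Y=2, W=1, X=1, U=1, Z=1) weight 1/45
  (Y=2, W=1, X=2, U=0, Z=2) weight 1/90
  (Y=2, W=1, X=2, U=1, Z=1) weight 1/45
  … 8 more
Group by Z:
  weight(Z=1) = 2/9
  weight(Z=2) = 1/9
Total weight = 2/9 + 1/9 = 1/3
P(Z=1 | obs) = 2/9 / 1/3 = 2/3
P(Z=2 | obs) = 1/9 / 1/3 = 1/3

P(Z=1) = 2/3, P(Z=2) = 1/3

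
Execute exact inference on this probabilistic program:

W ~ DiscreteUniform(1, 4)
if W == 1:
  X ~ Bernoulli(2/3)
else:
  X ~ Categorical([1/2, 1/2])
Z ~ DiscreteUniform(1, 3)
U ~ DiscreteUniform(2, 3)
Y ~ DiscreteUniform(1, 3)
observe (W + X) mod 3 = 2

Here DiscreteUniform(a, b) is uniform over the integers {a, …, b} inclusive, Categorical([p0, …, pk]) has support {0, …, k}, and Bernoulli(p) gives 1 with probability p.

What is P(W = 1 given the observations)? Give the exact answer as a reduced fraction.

Enumerate traces; 54 have nonzero weight after conditioning:
  (W=1, X=1, Z=1, U=2, Y=1) weight 1/108
  (W=1, X=1, Z=1, U=2, Y=2) weight 1/108
  (W=1, X=1, Z=1, U=2, Y=3) weight 1/108
  (W=1, X=1, Z=1, U=3, Y=1) weight 1/108
  (W=1, X=1, Z=1, U=3, Y=2) weight 1/108
  (W=1, X=1, Z=1, U=3, Y=3) weight 1/108
  (W=1, X=1, Z=2, U=2, Y=1) weight 1/108
  (W=1, X=1, Z=2, U=2, Y=2) weight 1/108
  (W=2, X=0, Z=1, U=2, Y=1) weight 1/144
  (W=4, X=1, Z=1, U=2, Y=1) weight 1/144
  … 44 more
Group by W:
  weight(W=1) = 1/6
  weight(W=2) = 1/8
  weight(W=4) = 1/8
Total weight = 1/6 + 1/8 + 1/8 = 5/12
P(W=1 | obs) = 1/6 / 5/12 = 2/5
P(W=2 | obs) = 1/8 / 5/12 = 3/10
P(W=4 | obs) = 1/8 / 5/12 = 3/10

P(W = 1 | obs) = 2/5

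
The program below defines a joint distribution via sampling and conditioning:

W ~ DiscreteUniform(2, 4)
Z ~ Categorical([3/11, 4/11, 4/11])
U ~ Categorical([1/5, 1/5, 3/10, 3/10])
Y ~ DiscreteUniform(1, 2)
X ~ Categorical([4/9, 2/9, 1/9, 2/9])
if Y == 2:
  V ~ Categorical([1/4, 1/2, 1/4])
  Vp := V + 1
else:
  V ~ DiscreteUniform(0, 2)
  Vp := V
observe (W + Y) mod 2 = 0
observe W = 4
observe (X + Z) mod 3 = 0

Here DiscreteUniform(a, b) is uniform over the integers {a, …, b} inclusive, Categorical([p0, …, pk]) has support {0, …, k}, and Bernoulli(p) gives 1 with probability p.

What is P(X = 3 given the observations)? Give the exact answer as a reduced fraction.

Enumerate traces; 48 have nonzero weight after conditioning:
  (W=4, Z=0, U=0, Y=2, X=0, V=0) weight 1/990
  (W=4, Z=0, U=0, Y=2, X=0, V=1) weight 1/495
  (W=4, Z=0, U=0, Y=2, X=0, V=2) weight 1/990
  (W=4, Z=0, U=0, Y=2, X=3, V=0) weight 1/1980
  (W=4, Z=0, U=0, Y=2, X=3, V=1) weight 1/990
  (W=4, Z=0, U=0, Y=2, X=3, V=2) weight 1/1980
  (W=4, Z=0, U=1, Y=2, X=0, V=0) weight 1/990
  (W=4, Z=0, U=1, Y=2, X=0, V=1) weight 1/495
  (W=4, Z=1, U=0, Y=2, X=2, V=0) weight 1/2970
  (W=4, Z=2, U=0, Y=2, X=1, V=0) weight 1/1485
  … 38 more
Group by X:
  weight(X=0) = 2/99
  weight(X=1) = 4/297
  weight(X=2) = 2/297
  weight(X=3) = 1/99
Total weight = 2/99 + 4/297 + 2/297 + 1/99 = 5/99
P(X=0 | obs) = 2/99 / 5/99 = 2/5
P(X=1 | obs) = 4/297 / 5/99 = 4/15
P(X=2 | obs) = 2/297 / 5/99 = 2/15
P(X=3 | obs) = 1/99 / 5/99 = 1/5

P(X = 3 | obs) = 1/5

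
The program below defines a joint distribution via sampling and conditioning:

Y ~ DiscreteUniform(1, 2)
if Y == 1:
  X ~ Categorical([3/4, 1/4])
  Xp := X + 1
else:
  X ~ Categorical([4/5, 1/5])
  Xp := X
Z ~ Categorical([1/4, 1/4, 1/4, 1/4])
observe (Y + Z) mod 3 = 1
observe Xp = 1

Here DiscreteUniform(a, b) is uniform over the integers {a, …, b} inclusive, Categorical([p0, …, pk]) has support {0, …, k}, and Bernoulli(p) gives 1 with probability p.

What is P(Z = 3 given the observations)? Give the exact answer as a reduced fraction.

Enumerate traces; 3 have nonzero weight after conditioning:
  (Y=1, X=0, Z=0) weight 3/32
  (Y=1, X=0, Z=3) weight 3/32
  (Y=2, X=1, Z=2) weight 1/40
Group by Z:
  weight(Z=0) = 3/32
  weight(Z=2) = 1/40
  weight(Z=3) = 3/32
Total weight = 3/32 + 1/40 + 3/32 = 17/80
P(Z=0 | obs) = 3/32 / 17/80 = 15/34
P(Z=2 | obs) = 1/40 / 17/80 = 2/17
P(Z=3 | obs) = 3/32 / 17/80 = 15/34

P(Z = 3 | obs) = 15/34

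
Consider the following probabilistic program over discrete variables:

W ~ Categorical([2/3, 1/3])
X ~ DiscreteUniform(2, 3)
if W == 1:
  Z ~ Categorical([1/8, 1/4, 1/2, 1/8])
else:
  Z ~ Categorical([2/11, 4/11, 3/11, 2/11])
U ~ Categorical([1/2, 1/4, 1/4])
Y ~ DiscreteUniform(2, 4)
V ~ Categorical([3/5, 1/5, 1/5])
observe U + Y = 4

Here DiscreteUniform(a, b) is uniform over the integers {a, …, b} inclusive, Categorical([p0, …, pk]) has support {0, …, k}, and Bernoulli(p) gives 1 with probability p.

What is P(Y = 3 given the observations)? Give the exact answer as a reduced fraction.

Enumerate traces; 144 have nonzero weight after conditioning:
  (W=0, X=2, Z=0, U=0, Y=4, V=0) weight 1/165
  (W=0, X=2, Z=0, U=0, Y=4, V=1) weight 1/495
  (W=0, X=2, Z=0, U=0, Y=4, V=2) weight 1/495
  (W=0, X=2, Z=0, U=1, Y=3, V=0) weight 1/330
  (W=0, X=2, Z=0, U=1, Y=3, V=1) weight 1/990
  (W=0, X=2, Z=0, U=1, Y=3, V=2) weight 1/990
  (W=0, X=2, Z=0, U=2, Y=2, V=0) weight 1/330
  (W=0, X=2, Z=0, U=2, Y=2, V=1) weight 1/990
  … 136 more
Group by Y:
  weight(Y=2) = 1/12
  weight(Y=3) = 1/12
  weight(Y=4) = 1/6
Total weight = 1/12 + 1/12 + 1/6 = 1/3
P(Y=2 | obs) = 1/12 / 1/3 = 1/4
P(Y=3 | obs) = 1/12 / 1/3 = 1/4
P(Y=4 | obs) = 1/6 / 1/3 = 1/2

P(Y = 3 | obs) = 1/4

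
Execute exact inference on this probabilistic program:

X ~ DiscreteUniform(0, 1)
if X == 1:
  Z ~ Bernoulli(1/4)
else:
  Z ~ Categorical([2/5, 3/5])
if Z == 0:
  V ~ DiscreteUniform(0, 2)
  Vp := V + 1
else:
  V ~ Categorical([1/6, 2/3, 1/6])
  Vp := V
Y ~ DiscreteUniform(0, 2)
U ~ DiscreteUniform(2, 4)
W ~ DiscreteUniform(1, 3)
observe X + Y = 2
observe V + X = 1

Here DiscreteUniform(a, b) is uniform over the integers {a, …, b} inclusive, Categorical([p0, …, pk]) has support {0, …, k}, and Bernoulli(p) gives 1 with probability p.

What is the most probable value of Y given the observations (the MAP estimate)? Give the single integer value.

argmax_v P(Y = v | obs) = 2

Enumerate traces; 36 have nonzero weight after conditioning:
  (X=0, Z=0, V=1, Y=2, U=2, W=1) weight 1/405
  (X=0, Z=0, V=1, Y=2, U=2, W=2) weight 1/405
  (X=0, Z=0, V=1, Y=2, U=2, W=3) weight 1/405
  (X=0, Z=0, V=1, Y=2, U=3, W=1) weight 1/405
  (X=0, Z=0, V=1, Y=2, U=3, W=2) weight 1/405
  (X=0, Z=0, V=1, Y=2, U=3, W=3) weight 1/405
  (X=0, Z=0, V=1, Y=2, U=4, W=1) weight 1/405
  (X=0, Z=0, V=1, Y=2, U=4, W=2) weight 1/405
  (X=1, Z=0, V=0, Y=1, U=2, W=1) weight 1/216
  … 27 more
Group by Y:
  weight(Y=1) = 7/144
  weight(Y=2) = 4/45
Total weight = 7/144 + 4/45 = 11/80
P(Y=1 | obs) = 7/144 / 11/80 = 35/99
P(Y=2 | obs) = 4/45 / 11/80 = 64/99
argmax = 2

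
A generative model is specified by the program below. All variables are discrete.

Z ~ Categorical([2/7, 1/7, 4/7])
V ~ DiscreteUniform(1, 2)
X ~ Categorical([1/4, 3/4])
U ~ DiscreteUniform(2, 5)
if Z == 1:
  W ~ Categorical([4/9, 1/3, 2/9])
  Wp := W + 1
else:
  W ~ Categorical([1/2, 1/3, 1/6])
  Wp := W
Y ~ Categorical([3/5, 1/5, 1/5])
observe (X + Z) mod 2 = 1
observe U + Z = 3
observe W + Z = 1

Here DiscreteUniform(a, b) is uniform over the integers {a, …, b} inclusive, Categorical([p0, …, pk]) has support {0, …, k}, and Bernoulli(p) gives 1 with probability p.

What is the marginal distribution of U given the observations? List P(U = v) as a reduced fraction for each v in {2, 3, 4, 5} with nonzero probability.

P(U=2) = 2/11, P(U=3) = 9/11

Enumerate traces; 12 have nonzero weight after conditioning:
  (Z=0, V=1, X=1, U=3, W=1, Y=0) weight 3/560
  (Z=0, V=1, X=1, U=3, W=1, Y=1) weight 1/560
  (Z=0, V=1, X=1, U=3, W=1, Y=2) weight 1/560
  (Z=0, V=2, X=1, U=3, W=1, Y=0) weight 3/560
  (Z=0, V=2, X=1, U=3, W=1, Y=1) weight 1/560
  (Z=0, V=2, X=1, U=3, W=1, Y=2) weight 1/560
  (Z=1, V=1, X=0, U=2, W=0, Y=0) weight 1/840
  (Z=1, V=1, X=0, U=2, W=0, Y=1) weight 1/2520
  … 4 more
Group by U:
  weight(U=2) = 1/252
  weight(U=3) = 1/56
Total weight = 1/252 + 1/56 = 11/504
P(U=2 | obs) = 1/252 / 11/504 = 2/11
P(U=3 | obs) = 1/56 / 11/504 = 9/11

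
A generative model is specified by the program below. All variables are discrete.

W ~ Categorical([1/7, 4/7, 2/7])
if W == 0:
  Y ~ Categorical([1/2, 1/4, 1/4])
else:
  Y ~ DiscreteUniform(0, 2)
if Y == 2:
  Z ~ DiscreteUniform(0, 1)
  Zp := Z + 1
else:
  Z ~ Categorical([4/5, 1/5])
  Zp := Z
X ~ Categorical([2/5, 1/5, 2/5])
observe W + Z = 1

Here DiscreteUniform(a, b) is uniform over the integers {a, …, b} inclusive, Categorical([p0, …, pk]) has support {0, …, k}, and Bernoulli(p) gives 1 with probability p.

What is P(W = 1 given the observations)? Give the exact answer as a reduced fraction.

Enumerate traces; 18 have nonzero weight after conditioning:
  (W=0, Y=0, Z=1, X=0) weight 1/175
  (W=0, Y=0, Z=1, X=1) weight 1/350
  (W=0, Y=0, Z=1, X=2) weight 1/175
  (W=0, Y=1, Z=1, X=0) weight 1/350
  (W=0, Y=1, Z=1, X=1) weight 1/700
  (W=0, Y=1, Z=1, X=2) weight 1/350
  (W=0, Y=2, Z=1, X=0) weight 1/140
  (W=0, Y=2, Z=1, X=1) weight 1/280
  (W=1, Y=0, Z=0, X=0) weight 32/525
  … 9 more
Group by W:
  weight(W=0) = 11/280
  weight(W=1) = 2/5
Total weight = 11/280 + 2/5 = 123/280
P(W=0 | obs) = 11/280 / 123/280 = 11/123
P(W=1 | obs) = 2/5 / 123/280 = 112/123

P(W = 1 | obs) = 112/123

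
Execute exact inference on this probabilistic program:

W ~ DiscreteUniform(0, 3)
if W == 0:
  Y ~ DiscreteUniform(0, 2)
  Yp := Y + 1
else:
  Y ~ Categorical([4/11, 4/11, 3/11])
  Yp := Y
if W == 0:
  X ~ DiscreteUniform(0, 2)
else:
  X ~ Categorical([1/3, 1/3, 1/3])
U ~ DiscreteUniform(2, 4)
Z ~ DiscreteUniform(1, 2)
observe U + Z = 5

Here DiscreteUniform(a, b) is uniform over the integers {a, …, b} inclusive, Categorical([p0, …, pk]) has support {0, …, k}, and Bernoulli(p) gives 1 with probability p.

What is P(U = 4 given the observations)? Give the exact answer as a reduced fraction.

P(U = 4 | obs) = 1/2

Enumerate traces; 72 have nonzero weight after conditioning:
  (W=0, Y=0, X=0, U=3, Z=2) weight 1/216
  (W=0, Y=0, X=0, U=4, Z=1) weight 1/216
  (W=0, Y=0, X=1, U=3, Z=2) weight 1/216
  (W=0, Y=0, X=1, U=4, Z=1) weight 1/216
  (W=0, Y=0, X=2, U=3, Z=2) weight 1/216
  (W=0, Y=0, X=2, U=4, Z=1) weight 1/216
  (W=0, Y=1, X=0, U=3, Z=2) weight 1/216
  (W=0, Y=1, X=0, U=4, Z=1) weight 1/216
  … 64 more
Group by U:
  weight(U=3) = 1/6
  weight(U=4) = 1/6
Total weight = 1/6 + 1/6 = 1/3
P(U=3 | obs) = 1/6 / 1/3 = 1/2
P(U=4 | obs) = 1/6 / 1/3 = 1/2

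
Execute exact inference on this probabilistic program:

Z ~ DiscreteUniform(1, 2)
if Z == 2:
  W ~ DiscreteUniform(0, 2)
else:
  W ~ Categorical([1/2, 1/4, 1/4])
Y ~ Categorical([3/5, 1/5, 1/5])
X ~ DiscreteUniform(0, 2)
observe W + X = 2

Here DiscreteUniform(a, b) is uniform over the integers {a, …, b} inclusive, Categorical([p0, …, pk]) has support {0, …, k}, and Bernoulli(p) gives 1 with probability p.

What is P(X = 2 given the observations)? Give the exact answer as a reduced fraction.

Enumerate traces; 18 have nonzero weight after conditioning:
  (Z=1, W=0, Y=0, X=2) weight 1/20
  (Z=1, W=0, Y=1, X=2) weight 1/60
  (Z=1, W=0, Y=2, X=2) weight 1/60
  (Z=1, W=1, Y=0, X=1) weight 1/40
  (Z=1, W=1, Y=1, X=1) weight 1/120
  (Z=1, W=1, Y=2, X=1) weight 1/120
  (Z=1, W=2, Y=0, X=0) weight 1/40
  (Z=1, W=2, Y=1, X=0) weight 1/120
  … 10 more
Group by X:
  weight(X=0) = 7/72
  weight(X=1) = 7/72
  weight(X=2) = 5/36
Total weight = 7/72 + 7/72 + 5/36 = 1/3
P(X=0 | obs) = 7/72 / 1/3 = 7/24
P(X=1 | obs) = 7/72 / 1/3 = 7/24
P(X=2 | obs) = 5/36 / 1/3 = 5/12

P(X = 2 | obs) = 5/12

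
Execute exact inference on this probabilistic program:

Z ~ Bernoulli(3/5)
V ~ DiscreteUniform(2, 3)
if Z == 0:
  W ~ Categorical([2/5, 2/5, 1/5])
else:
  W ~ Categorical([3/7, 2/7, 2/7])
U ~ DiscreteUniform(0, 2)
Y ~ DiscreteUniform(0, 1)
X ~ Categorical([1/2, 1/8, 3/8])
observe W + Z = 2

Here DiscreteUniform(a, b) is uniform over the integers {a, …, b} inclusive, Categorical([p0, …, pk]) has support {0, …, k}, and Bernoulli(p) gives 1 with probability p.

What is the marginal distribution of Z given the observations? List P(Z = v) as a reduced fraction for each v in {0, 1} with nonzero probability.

Enumerate traces; 72 have nonzero weight after conditioning:
  (Z=0, V=2, W=2, U=0, Y=0, X=0) weight 1/300
  (Z=0, V=2, W=2, U=0, Y=0, X=1) weight 1/1200
  (Z=0, V=2, W=2, U=0, Y=0, X=2) weight 1/400
  (Z=0, V=2, W=2, U=0, Y=1, X=0) weight 1/300
  (Z=0, V=2, W=2, U=0, Y=1, X=1) weight 1/1200
  (Z=0, V=2, W=2, U=0, Y=1, X=2) weight 1/400
  (Z=0, V=2, W=2, U=1, Y=0, X=0) weight 1/300
  (Z=0, V=2, W=2, U=1, Y=0, X=1) weight 1/1200
  (Z=1, V=2, W=1, U=0, Y=0, X=0) weight 1/140
  … 63 more
Group by Z:
  weight(Z=0) = 2/25
  weight(Z=1) = 6/35
Total weight = 2/25 + 6/35 = 44/175
P(Z=0 | obs) = 2/25 / 44/175 = 7/22
P(Z=1 | obs) = 6/35 / 44/175 = 15/22

P(Z=0) = 7/22, P(Z=1) = 15/22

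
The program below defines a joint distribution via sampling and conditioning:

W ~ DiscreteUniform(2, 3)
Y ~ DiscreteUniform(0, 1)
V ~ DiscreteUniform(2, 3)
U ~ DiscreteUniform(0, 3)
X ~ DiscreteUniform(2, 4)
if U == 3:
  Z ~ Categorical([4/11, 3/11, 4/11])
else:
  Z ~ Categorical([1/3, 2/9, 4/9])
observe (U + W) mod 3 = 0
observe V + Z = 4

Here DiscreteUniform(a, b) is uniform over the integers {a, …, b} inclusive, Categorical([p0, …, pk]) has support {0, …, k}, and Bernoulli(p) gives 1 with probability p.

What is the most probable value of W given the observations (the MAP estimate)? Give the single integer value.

argmax_v P(W = v | obs) = 3

Enumerate traces; 36 have nonzero weight after conditioning:
  (W=2, Y=0, V=2, U=1, X=2, Z=2) weight 1/216
  (W=2, Y=0, V=2, U=1, X=3, Z=2) weight 1/216
  (W=2, Y=0, V=2, U=1, X=4, Z=2) weight 1/216
  (W=2, Y=0, V=3, U=1, X=2, Z=1) weight 1/432
  (W=2, Y=0, V=3, U=1, X=3, Z=1) weight 1/432
  (W=2, Y=0, V=3, U=1, X=4, Z=1) weight 1/432
  (W=2, Y=1, V=2, U=1, X=2, Z=2) weight 1/216
  (W=2, Y=1, V=2, U=1, X=3, Z=2) weight 1/216
  (W=3, Y=0, V=2, U=0, X=2, Z=2) weight 1/216
  … 27 more
Group by W:
  weight(W=2) = 1/24
  weight(W=3) = 43/528
Total weight = 1/24 + 43/528 = 65/528
P(W=2 | obs) = 1/24 / 65/528 = 22/65
P(W=3 | obs) = 43/528 / 65/528 = 43/65
argmax = 3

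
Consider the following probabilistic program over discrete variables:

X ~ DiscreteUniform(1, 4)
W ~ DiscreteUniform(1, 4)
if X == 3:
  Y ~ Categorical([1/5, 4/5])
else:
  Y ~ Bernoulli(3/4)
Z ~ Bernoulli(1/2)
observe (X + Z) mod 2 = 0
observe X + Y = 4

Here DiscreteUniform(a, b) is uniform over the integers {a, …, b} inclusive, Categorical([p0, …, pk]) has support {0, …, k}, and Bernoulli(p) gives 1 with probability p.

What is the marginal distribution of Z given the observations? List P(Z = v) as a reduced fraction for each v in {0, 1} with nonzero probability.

P(Z=0) = 5/21, P(Z=1) = 16/21

Enumerate traces; 8 have nonzero weight after conditioning:
  (X=3, W=1, Y=1, Z=1) weight 1/40
  (X=3, W=2, Y=1, Z=1) weight 1/40
  (X=3, W=3, Y=1, Z=1) weight 1/40
  (X=3, W=4, Y=1, Z=1) weight 1/40
  (X=4, W=1, Y=0, Z=0) weight 1/128
  (X=4, W=2, Y=0, Z=0) weight 1/128
  (X=4, W=3, Y=0, Z=0) weight 1/128
  (X=4, W=4, Y=0, Z=0) weight 1/128
Group by Z:
  weight(Z=0) = 1/32
  weight(Z=1) = 1/10
Total weight = 1/32 + 1/10 = 21/160
P(Z=0 | obs) = 1/32 / 21/160 = 5/21
P(Z=1 | obs) = 1/10 / 21/160 = 16/21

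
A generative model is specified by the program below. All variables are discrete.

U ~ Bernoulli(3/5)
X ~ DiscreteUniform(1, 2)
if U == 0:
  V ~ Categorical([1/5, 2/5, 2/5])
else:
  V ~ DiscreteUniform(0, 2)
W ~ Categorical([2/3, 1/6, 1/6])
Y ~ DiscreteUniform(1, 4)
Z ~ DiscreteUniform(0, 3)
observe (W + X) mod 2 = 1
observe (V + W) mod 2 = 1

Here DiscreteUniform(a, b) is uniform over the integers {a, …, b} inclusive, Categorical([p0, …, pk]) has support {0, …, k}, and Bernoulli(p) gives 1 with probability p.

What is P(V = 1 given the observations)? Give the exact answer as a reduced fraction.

Enumerate traces; 128 have nonzero weight after conditioning:
  (U=0, X=1, V=1, W=0, Y=1, Z=0) weight 1/300
  (U=0, X=1, V=1, W=0, Y=1, Z=1) weight 1/300
  (U=0, X=1, V=1, W=0, Y=1, Z=2) weight 1/300
  (U=0, X=1, V=1, W=0, Y=1, Z=3) weight 1/300
  (U=0, X=1, V=1, W=0, Y=2, Z=0) weight 1/300
  (U=0, X=1, V=1, W=0, Y=2, Z=1) weight 1/300
  (U=0, X=1, V=1, W=0, Y=2, Z=2) weight 1/300
  (U=0, X=1, V=1, W=0, Y=2, Z=3) weight 1/300
  (U=0, X=2, V=0, W=1, Y=1, Z=0) weight 1/2400
  (U=0, X=2, V=2, W=1, Y=1, Z=0) weight 1/1200
  … 118 more
Group by V:
  weight(V=0) = 7/300
  weight(V=1) = 3/20
  weight(V=2) = 3/100
Total weight = 7/300 + 3/20 + 3/100 = 61/300
P(V=0 | obs) = 7/300 / 61/300 = 7/61
P(V=1 | obs) = 3/20 / 61/300 = 45/61
P(V=2 | obs) = 3/100 / 61/300 = 9/61

P(V = 1 | obs) = 45/61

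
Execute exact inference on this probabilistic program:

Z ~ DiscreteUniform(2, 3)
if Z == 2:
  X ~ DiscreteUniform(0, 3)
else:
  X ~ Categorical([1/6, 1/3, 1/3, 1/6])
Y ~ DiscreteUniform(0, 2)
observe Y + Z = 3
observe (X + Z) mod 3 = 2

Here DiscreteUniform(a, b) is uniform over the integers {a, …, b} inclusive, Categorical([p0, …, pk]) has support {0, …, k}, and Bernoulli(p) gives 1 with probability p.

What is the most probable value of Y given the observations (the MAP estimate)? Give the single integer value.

argmax_v P(Y = v | obs) = 1

Enumerate traces; 3 have nonzero weight after conditioning:
  (Z=2, X=0, Y=1) weight 1/24
  (Z=2, X=3, Y=1) weight 1/24
  (Z=3, X=2, Y=0) weight 1/18
Group by Y:
  weight(Y=0) = 1/18
  weight(Y=1) = 1/12
Total weight = 1/18 + 1/12 = 5/36
P(Y=0 | obs) = 1/18 / 5/36 = 2/5
P(Y=1 | obs) = 1/12 / 5/36 = 3/5
argmax = 1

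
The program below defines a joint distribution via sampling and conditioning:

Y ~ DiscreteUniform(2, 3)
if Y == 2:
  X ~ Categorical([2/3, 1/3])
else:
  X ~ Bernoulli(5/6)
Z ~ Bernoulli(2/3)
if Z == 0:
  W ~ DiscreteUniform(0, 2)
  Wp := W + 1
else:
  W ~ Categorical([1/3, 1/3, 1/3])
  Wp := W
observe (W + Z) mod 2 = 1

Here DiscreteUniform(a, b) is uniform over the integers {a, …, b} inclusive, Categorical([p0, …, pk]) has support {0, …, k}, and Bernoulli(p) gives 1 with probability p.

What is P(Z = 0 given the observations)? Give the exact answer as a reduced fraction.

P(Z = 0 | obs) = 1/5

Enumerate traces; 12 have nonzero weight after conditioning:
  (Y=2, X=0, Z=0, W=1) weight 1/27
  (Y=2, X=0, Z=1, W=0) weight 2/27
  (Y=2, X=0, Z=1, W=2) weight 2/27
  (Y=2, X=1, Z=0, W=1) weight 1/54
  (Y=2, X=1, Z=1, W=0) weight 1/27
  (Y=2, X=1, Z=1, W=2) weight 1/27
  (Y=3, X=0, Z=0, W=1) weight 1/108
  (Y=3, X=0, Z=1, W=0) weight 1/54
  … 4 more
Group by Z:
  weight(Z=0) = 1/9
  weight(Z=1) = 4/9
Total weight = 1/9 + 4/9 = 5/9
P(Z=0 | obs) = 1/9 / 5/9 = 1/5
P(Z=1 | obs) = 4/9 / 5/9 = 4/5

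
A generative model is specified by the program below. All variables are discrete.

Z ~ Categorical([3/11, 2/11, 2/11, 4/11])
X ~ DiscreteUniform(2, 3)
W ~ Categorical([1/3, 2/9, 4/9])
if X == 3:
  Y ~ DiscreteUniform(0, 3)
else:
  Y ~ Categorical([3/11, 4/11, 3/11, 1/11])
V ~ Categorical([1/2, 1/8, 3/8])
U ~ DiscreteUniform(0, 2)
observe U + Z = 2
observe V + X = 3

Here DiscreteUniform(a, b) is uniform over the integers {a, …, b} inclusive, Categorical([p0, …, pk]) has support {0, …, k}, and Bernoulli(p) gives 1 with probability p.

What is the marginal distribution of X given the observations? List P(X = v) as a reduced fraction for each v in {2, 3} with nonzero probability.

P(X=2) = 1/5, P(X=3) = 4/5

Enumerate traces; 72 have nonzero weight after conditioning:
  (Z=0, X=2, W=0, Y=0, V=1, U=2) weight 1/1936
  (Z=0, X=2, W=0, Y=1, V=1, U=2) weight 1/1452
  (Z=0, X=2, W=0, Y=2, V=1, U=2) weight 1/1936
  (Z=0, X=2, W=0, Y=3, V=1, U=2) weight 1/5808
  (Z=0, X=2, W=1, Y=0, V=1, U=2) weight 1/2904
  (Z=0, X=2, W=1, Y=1, V=1, U=2) weight 1/2178
  (Z=0, X=2, W=1, Y=2, V=1, U=2) weight 1/2904
  (Z=0, X=2, W=1, Y=3, V=1, U=2) weight 1/8712
  (Z=0, X=3, W=0, Y=0, V=0, U=2) weight 1/528
  … 63 more
Group by X:
  weight(X=2) = 7/528
  weight(X=3) = 7/132
Total weight = 7/528 + 7/132 = 35/528
P(X=2 | obs) = 7/528 / 35/528 = 1/5
P(X=3 | obs) = 7/132 / 35/528 = 4/5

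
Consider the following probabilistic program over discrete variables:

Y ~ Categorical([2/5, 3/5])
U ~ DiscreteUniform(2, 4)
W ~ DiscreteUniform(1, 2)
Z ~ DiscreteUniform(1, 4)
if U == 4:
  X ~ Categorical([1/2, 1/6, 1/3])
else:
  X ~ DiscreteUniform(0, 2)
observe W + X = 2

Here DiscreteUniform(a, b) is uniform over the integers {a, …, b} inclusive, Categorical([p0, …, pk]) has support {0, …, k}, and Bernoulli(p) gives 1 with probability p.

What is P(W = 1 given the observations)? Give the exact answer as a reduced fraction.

P(W = 1 | obs) = 5/12

Enumerate traces; 48 have nonzero weight after conditioning:
  (Y=0, U=2, W=1, Z=1, X=1) weight 1/180
  (Y=0, U=2, W=1, Z=2, X=1) weight 1/180
  (Y=0, U=2, W=1, Z=3, X=1) weight 1/180
  (Y=0, U=2, W=1, Z=4, X=1) weight 1/180
  (Y=0, U=2, W=2, Z=1, X=0) weight 1/180
  (Y=0, U=2, W=2, Z=2, X=0) weight 1/180
  (Y=0, U=2, W=2, Z=3, X=0) weight 1/180
  (Y=0, U=2, W=2, Z=4, X=0) weight 1/180
  … 40 more
Group by W:
  weight(W=1) = 5/36
  weight(W=2) = 7/36
Total weight = 5/36 + 7/36 = 1/3
P(W=1 | obs) = 5/36 / 1/3 = 5/12
P(W=2 | obs) = 7/36 / 1/3 = 7/12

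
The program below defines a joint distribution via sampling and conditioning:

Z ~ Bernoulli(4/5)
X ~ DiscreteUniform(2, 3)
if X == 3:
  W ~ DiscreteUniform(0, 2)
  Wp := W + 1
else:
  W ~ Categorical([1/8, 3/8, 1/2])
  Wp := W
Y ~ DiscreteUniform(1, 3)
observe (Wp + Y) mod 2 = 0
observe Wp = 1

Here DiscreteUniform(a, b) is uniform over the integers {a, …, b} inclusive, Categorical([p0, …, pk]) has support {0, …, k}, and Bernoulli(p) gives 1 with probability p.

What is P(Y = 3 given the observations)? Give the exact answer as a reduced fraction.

Enumerate traces; 8 have nonzero weight after conditioning:
  (Z=0, X=2, W=1, Y=1) weight 1/80
  (Z=0, X=2, W=1, Y=3) weight 1/80
  (Z=0, X=3, W=0, Y=1) weight 1/90
  (Z=0, X=3, W=0, Y=3) weight 1/90
  (Z=1, X=2, W=1, Y=1) weight 1/20
  (Z=1, X=2, W=1, Y=3) weight 1/20
  (Z=1, X=3, W=0, Y=1) weight 2/45
  (Z=1, X=3, W=0, Y=3) weight 2/45
Group by Y:
  weight(Y=1) = 17/144
  weight(Y=3) = 17/144
Total weight = 17/144 + 17/144 = 17/72
P(Y=1 | obs) = 17/144 / 17/72 = 1/2
P(Y=3 | obs) = 17/144 / 17/72 = 1/2

P(Y = 3 | obs) = 1/2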